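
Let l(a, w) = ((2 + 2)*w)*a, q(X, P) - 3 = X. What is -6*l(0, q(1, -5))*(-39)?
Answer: 0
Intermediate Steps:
q(X, P) = 3 + X
l(a, w) = 4*a*w (l(a, w) = (4*w)*a = 4*a*w)
-6*l(0, q(1, -5))*(-39) = -24*0*(3 + 1)*(-39) = -24*0*4*(-39) = -6*0*(-39) = 0*(-39) = 0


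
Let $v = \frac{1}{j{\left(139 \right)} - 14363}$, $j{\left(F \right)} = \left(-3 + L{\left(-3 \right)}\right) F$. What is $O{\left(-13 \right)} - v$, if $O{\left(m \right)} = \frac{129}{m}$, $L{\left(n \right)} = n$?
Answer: $- \frac{11600}{1169} \approx -9.923$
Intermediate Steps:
$j{\left(F \right)} = - 6 F$ ($j{\left(F \right)} = \left(-3 - 3\right) F = - 6 F$)
$v = - \frac{1}{15197}$ ($v = \frac{1}{\left(-6\right) 139 - 14363} = \frac{1}{-834 - 14363} = \frac{1}{-15197} = - \frac{1}{15197} \approx -6.5802 \cdot 10^{-5}$)
$O{\left(-13 \right)} - v = \frac{129}{-13} - - \frac{1}{15197} = 129 \left(- \frac{1}{13}\right) + \frac{1}{15197} = - \frac{129}{13} + \frac{1}{15197} = - \frac{11600}{1169}$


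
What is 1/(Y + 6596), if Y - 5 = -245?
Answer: 1/6356 ≈ 0.00015733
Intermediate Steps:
Y = -240 (Y = 5 - 245 = -240)
1/(Y + 6596) = 1/(-240 + 6596) = 1/6356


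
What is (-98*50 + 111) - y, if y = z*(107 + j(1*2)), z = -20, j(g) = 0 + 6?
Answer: -2529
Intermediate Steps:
j(g) = 6
y = -2260 (y = -20*(107 + 6) = -20*113 = -2260)
(-98*50 + 111) - y = (-98*50 + 111) - 1*(-2260) = (-4900 + 111) + 2260 = -4789 + 2260 = -2529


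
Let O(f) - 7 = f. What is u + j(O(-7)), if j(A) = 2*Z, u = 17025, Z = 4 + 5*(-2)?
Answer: 17013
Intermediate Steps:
Z = -6 (Z = 4 - 10 = -6)
O(f) = 7 + f
j(A) = -12 (j(A) = 2*(-6) = -12)
u + j(O(-7)) = 17025 - 12 = 17013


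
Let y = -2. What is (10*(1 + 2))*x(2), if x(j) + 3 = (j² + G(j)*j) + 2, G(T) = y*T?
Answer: -150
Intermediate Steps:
G(T) = -2*T
x(j) = -1 - j² (x(j) = -3 + ((j² + (-2*j)*j) + 2) = -3 + ((j² - 2*j²) + 2) = -3 + (-j² + 2) = -3 + (2 - j²) = -1 - j²)
(10*(1 + 2))*x(2) = (10*(1 + 2))*(-1 - 1*2²) = (10*3)*(-1 - 1*4) = 30*(-1 - 4) = 30*(-5) = -150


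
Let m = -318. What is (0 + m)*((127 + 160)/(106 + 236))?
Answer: -15211/57 ≈ -266.86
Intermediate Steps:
(0 + m)*((127 + 160)/(106 + 236)) = (0 - 318)*((127 + 160)/(106 + 236)) = -91266/342 = -318*287/342 = -15211/57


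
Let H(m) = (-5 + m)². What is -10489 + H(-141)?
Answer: 10827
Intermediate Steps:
-10489 + H(-141) = -10489 + (-5 - 141)² = -10489 + (-146)² = -10489 + 21316 = 10827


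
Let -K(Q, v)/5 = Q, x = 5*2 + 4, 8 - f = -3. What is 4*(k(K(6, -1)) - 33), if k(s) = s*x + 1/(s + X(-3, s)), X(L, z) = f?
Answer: -34432/19 ≈ -1812.2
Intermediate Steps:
f = 11 (f = 8 - 1*(-3) = 8 + 3 = 11)
x = 14 (x = 10 + 4 = 14)
X(L, z) = 11
K(Q, v) = -5*Q
k(s) = 1/(11 + s) + 14*s (k(s) = s*14 + 1/(s + 11) = 14*s + 1/(11 + s) = 1/(11 + s) + 14*s)
4*(k(K(6, -1)) - 33) = 4*((1 + 14*(-5*6)² + 154*(-5*6))/(11 - 5*6) - 33) = 4*((1 + 14*(-30)² + 154*(-30))/(11 - 30) - 33) = 4*((1 + 14*900 - 4620)/(-19) - 33) = 4*(-(1 + 12600 - 4620)/19 - 33) = 4*(-1/19*7981 - 33) = 4*(-7981/19 - 33) = 4*(-8608/19) = -34432/19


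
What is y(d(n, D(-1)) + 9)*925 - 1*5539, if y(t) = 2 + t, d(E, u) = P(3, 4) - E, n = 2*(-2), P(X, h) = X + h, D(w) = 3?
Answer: 14811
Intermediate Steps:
n = -4
d(E, u) = 7 - E (d(E, u) = (3 + 4) - E = 7 - E)
y(d(n, D(-1)) + 9)*925 - 1*5539 = (2 + ((7 - 1*(-4)) + 9))*925 - 1*5539 = (2 + ((7 + 4) + 9))*925 - 5539 = (2 + (11 + 9))*925 - 5539 = (2 + 20)*925 - 5539 = 22*925 - 5539 = 20350 - 5539 = 14811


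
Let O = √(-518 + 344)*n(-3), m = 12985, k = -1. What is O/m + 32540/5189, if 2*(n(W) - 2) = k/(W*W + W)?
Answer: 32540/5189 + 23*I*√174/155820 ≈ 6.271 + 0.0019471*I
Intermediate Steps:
n(W) = 2 - 1/(2*(W + W²)) (n(W) = 2 + (-1/(W*W + W))/2 = 2 + (-1/(W² + W))/2 = 2 + (-1/(W + W²))/2 = 2 - 1/(2*(W + W²)))
O = 23*I*√174/12 (O = √(-518 + 344)*((½)*(-1 + 4*(-3) + 4*(-3)²)/(-3*(1 - 3))) = √(-174)*((½)*(-⅓)*(-1 - 12 + 4*9)/(-2)) = (I*√174)*((½)*(-⅓)*(-½)*(-1 - 12 + 36)) = (I*√174)*((½)*(-⅓)*(-½)*23) = (I*√174)*(23/12) = 23*I*√174/12 ≈ 25.283*I)
O/m + 32540/5189 = (23*I*√174/12)/12985 + 32540/5189 = (23*I*√174/12)*(1/12985) + 32540*(1/5189) = 23*I*√174/155820 + 32540/5189 = 32540/5189 + 23*I*√174/155820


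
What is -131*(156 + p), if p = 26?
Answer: -23842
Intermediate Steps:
-131*(156 + p) = -131*(156 + 26) = -131*182 = -23842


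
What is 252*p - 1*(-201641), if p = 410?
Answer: 304961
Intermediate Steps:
252*p - 1*(-201641) = 252*410 - 1*(-201641) = 103320 + 201641 = 304961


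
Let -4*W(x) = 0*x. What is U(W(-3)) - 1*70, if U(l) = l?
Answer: -70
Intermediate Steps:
W(x) = 0 (W(x) = -0*x = -¼*0 = 0)
U(W(-3)) - 1*70 = 0 - 1*70 = 0 - 70 = -70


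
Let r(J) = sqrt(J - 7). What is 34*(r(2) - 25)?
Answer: -850 + 34*I*sqrt(5) ≈ -850.0 + 76.026*I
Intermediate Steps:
r(J) = sqrt(-7 + J)
34*(r(2) - 25) = 34*(sqrt(-7 + 2) - 25) = 34*(sqrt(-5) - 25) = 34*(I*sqrt(5) - 25) = 34*(-25 + I*sqrt(5)) = -850 + 34*I*sqrt(5)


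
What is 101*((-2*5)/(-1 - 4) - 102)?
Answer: -10100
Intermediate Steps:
101*((-2*5)/(-1 - 4) - 102) = 101*(-10/(-5) - 102) = 101*(-10*(-1/5) - 102) = 101*(2 - 102) = 101*(-100) = -10100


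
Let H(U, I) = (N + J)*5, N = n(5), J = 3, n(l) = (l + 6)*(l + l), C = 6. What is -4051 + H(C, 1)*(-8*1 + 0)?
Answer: -8571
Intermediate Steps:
n(l) = 2*l*(6 + l) (n(l) = (6 + l)*(2*l) = 2*l*(6 + l))
N = 110 (N = 2*5*(6 + 5) = 2*5*11 = 110)
H(U, I) = 565 (H(U, I) = (110 + 3)*5 = 113*5 = 565)
-4051 + H(C, 1)*(-8*1 + 0) = -4051 + 565*(-8*1 + 0) = -4051 + 565*(-8 + 0) = -4051 + 565*(-8) = -4051 - 4520 = -8571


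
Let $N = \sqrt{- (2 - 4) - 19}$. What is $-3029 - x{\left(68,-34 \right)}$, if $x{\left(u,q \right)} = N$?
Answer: $-3029 - i \sqrt{17} \approx -3029.0 - 4.1231 i$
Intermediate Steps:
$N = i \sqrt{17}$ ($N = \sqrt{\left(-1\right) \left(-2\right) - 19} = \sqrt{2 - 19} = \sqrt{-17} = i \sqrt{17} \approx 4.1231 i$)
$x{\left(u,q \right)} = i \sqrt{17}$
$-3029 - x{\left(68,-34 \right)} = -3029 - i \sqrt{17}$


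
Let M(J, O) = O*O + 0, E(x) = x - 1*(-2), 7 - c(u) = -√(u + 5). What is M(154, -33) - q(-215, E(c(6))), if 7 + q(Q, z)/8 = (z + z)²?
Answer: -1799 - 576*√11 ≈ -3709.4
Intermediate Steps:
c(u) = 7 + √(5 + u) (c(u) = 7 - (-1)*√(u + 5) = 7 - (-1)*√(5 + u) = 7 + √(5 + u))
E(x) = 2 + x (E(x) = x + 2 = 2 + x)
q(Q, z) = -56 + 32*z² (q(Q, z) = -56 + 8*(z + z)² = -56 + 8*(2*z)² = -56 + 8*(4*z²) = -56 + 32*z²)
M(J, O) = O² (M(J, O) = O² + 0 = O²)
M(154, -33) - q(-215, E(c(6))) = (-33)² - (-56 + 32*(2 + (7 + √(5 + 6)))²) = 1089 - (-56 + 32*(2 + (7 + √11))²) = 1089 - (-56 + 32*(9 + √11)²) = 1089 + (56 - 32*(9 + √11)²) = 1145 - 32*(9 + √11)²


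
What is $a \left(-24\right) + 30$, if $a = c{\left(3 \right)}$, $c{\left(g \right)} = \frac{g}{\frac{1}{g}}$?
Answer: $-186$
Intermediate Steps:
$c{\left(g \right)} = g^{2}$ ($c{\left(g \right)} = g g = g^{2}$)
$a = 9$ ($a = 3^{2} = 9$)
$a \left(-24\right) + 30 = 9 \left(-24\right) + 30 = -216 + 30 = -186$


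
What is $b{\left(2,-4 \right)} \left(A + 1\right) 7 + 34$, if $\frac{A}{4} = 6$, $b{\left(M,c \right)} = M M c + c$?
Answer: $-3466$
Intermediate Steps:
$b{\left(M,c \right)} = c + c M^{2}$ ($b{\left(M,c \right)} = M^{2} c + c = c M^{2} + c = c + c M^{2}$)
$A = 24$ ($A = 4 \cdot 6 = 24$)
$b{\left(2,-4 \right)} \left(A + 1\right) 7 + 34 = - 4 \left(1 + 2^{2}\right) \left(24 + 1\right) 7 + 34 = - 4 \left(1 + 4\right) 25 \cdot 7 + 34 = \left(-4\right) 5 \cdot 25 \cdot 7 + 34 = \left(-20\right) 25 \cdot 7 + 34 = \left(-500\right) 7 + 34 = -3500 + 34 = -3466$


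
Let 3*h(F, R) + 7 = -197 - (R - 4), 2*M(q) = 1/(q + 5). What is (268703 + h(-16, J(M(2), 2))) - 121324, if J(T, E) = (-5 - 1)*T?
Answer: 3093562/21 ≈ 1.4731e+5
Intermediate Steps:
M(q) = 1/(2*(5 + q)) (M(q) = 1/(2*(q + 5)) = 1/(2*(5 + q)))
J(T, E) = -6*T
h(F, R) = -200/3 - R/3 (h(F, R) = -7/3 + (-197 - (R - 4))/3 = -7/3 + (-197 - (-4 + R))/3 = -7/3 + (-197 + (4 - R))/3 = -7/3 + (-193 - R)/3 = -7/3 + (-193/3 - R/3) = -200/3 - R/3)
(268703 + h(-16, J(M(2), 2))) - 121324 = (268703 + (-200/3 - (-2)*1/(2*(5 + 2)))) - 121324 = (268703 + (-200/3 - (-2)*(½)/7)) - 121324 = (268703 + (-200/3 - (-2)*(½)*(⅐))) - 121324 = (268703 + (-200/3 - (-2)/14)) - 121324 = (268703 + (-200/3 - ⅓*(-3/7))) - 121324 = (268703 + (-200/3 + ⅐)) - 121324 = (268703 - 1397/21) - 121324 = 5641366/21 - 121324 = 3093562/21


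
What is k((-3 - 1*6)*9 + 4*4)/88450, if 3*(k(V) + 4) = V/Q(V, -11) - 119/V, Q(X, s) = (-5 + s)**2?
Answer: -173441/4415424000 ≈ -3.9281e-5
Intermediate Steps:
k(V) = -4 - 119/(3*V) + V/768 (k(V) = -4 + (V/((-5 - 11)**2) - 119/V)/3 = -4 + (V/((-16)**2) - 119/V)/3 = -4 + (V/256 - 119/V)/3 = -4 + (-119/V + V/256)/3 = -4 + (-119/(3*V) + V/768) = -4 - 119/(3*V) + V/768)
k((-3 - 1*6)*9 + 4*4)/88450 = ((-30464 + ((-3 - 1*6)*9 + 4*4)*(-3072 + ((-3 - 1*6)*9 + 4*4)))/(768*((-3 - 1*6)*9 + 4*4)))/88450 = ((-30464 + ((-3 - 6)*9 + 16)*(-3072 + ((-3 - 6)*9 + 16)))/(768*((-3 - 6)*9 + 16)))*(1/88450) = ((-30464 + (-9*9 + 16)*(-3072 + (-9*9 + 16)))/(768*(-9*9 + 16)))*(1/88450) = ((-30464 + (-81 + 16)*(-3072 + (-81 + 16)))/(768*(-81 + 16)))*(1/88450) = ((1/768)*(-30464 - 65*(-3072 - 65))/(-65))*(1/88450) = ((1/768)*(-1/65)*(-30464 - 65*(-3137)))*(1/88450) = ((1/768)*(-1/65)*(-30464 + 203905))*(1/88450) = ((1/768)*(-1/65)*173441)*(1/88450) = -173441/49920*1/88450 = -173441/4415424000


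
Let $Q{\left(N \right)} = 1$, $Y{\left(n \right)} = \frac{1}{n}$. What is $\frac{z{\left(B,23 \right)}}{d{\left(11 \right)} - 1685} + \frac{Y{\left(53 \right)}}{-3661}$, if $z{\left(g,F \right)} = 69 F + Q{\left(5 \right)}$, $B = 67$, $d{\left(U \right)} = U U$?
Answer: $- \frac{77031492}{75866903} \approx -1.0154$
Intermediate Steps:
$d{\left(U \right)} = U^{2}$
$z{\left(g,F \right)} = 1 + 69 F$ ($z{\left(g,F \right)} = 69 F + 1 = 1 + 69 F$)
$\frac{z{\left(B,23 \right)}}{d{\left(11 \right)} - 1685} + \frac{Y{\left(53 \right)}}{-3661} = \frac{1 + 69 \cdot 23}{11^{2} - 1685} + \frac{1}{53 \left(-3661\right)} = \frac{1 + 1587}{121 - 1685} + \frac{1}{53} \left(- \frac{1}{3661}\right) = \frac{1588}{-1564} - \frac{1}{194033} = 1588 \left(- \frac{1}{1564}\right) - \frac{1}{194033} = - \frac{397}{391} - \frac{1}{194033} = - \frac{77031492}{75866903}$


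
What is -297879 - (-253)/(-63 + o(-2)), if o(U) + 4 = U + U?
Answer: -21149662/71 ≈ -2.9788e+5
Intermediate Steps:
o(U) = -4 + 2*U (o(U) = -4 + (U + U) = -4 + 2*U)
-297879 - (-253)/(-63 + o(-2)) = -297879 - (-253)/(-63 + (-4 + 2*(-2))) = -297879 - (-253)/(-63 + (-4 - 4)) = -297879 - (-253)/(-63 - 8) = -297879 - (-253)/(-71) = -297879 - (-1)*(-253)/71 = -297879 - 1*253/71 = -297879 - 253/71 = -21149662/71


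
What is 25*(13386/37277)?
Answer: 334650/37277 ≈ 8.9774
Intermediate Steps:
25*(13386/37277) = 334650/37277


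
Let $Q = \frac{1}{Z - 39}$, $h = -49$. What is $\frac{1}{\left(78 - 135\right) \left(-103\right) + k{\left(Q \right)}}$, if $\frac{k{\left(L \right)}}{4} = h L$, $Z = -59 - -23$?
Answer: $\frac{75}{440521} \approx 0.00017025$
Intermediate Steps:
$Z = -36$ ($Z = -59 + 23 = -36$)
$Q = - \frac{1}{75}$ ($Q = \frac{1}{-36 - 39} = \frac{1}{-75} = - \frac{1}{75} \approx -0.013333$)
$k{\left(L \right)} = - 196 L$ ($k{\left(L \right)} = 4 \left(- 49 L\right) = - 196 L$)
$\frac{1}{\left(78 - 135\right) \left(-103\right) + k{\left(Q \right)}} = \frac{1}{\left(78 - 135\right) \left(-103\right) - - \frac{196}{75}} = \frac{1}{\left(-57\right) \left(-103\right) + \frac{196}{75}} = \frac{1}{5871 + \frac{196}{75}} = \frac{1}{\frac{440521}{75}} = \frac{75}{440521}$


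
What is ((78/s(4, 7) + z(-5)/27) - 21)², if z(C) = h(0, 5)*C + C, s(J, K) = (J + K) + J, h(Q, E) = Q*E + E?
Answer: 579121/2025 ≈ 285.99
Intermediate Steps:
h(Q, E) = E + E*Q (h(Q, E) = E*Q + E = E + E*Q)
s(J, K) = K + 2*J
z(C) = 6*C (z(C) = (5*(1 + 0))*C + C = (5*1)*C + C = 5*C + C = 6*C)
((78/s(4, 7) + z(-5)/27) - 21)² = ((78/(7 + 2*4) + (6*(-5))/27) - 21)² = ((78/(7 + 8) - 30*1/27) - 21)² = ((78/15 - 10/9) - 21)² = ((78*(1/15) - 10/9) - 21)² = ((26/5 - 10/9) - 21)² = (184/45 - 21)² = (-761/45)² = 579121/2025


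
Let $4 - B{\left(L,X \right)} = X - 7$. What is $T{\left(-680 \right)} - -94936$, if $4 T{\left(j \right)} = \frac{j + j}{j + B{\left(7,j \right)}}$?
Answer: $\frac{1043956}{11} \approx 94905.0$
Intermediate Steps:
$B{\left(L,X \right)} = 11 - X$ ($B{\left(L,X \right)} = 4 - \left(X - 7\right) = 4 - \left(-7 + X\right) = 11 - X$)
$T{\left(j \right)} = \frac{j}{22}$ ($T{\left(j \right)} = \frac{\left(j + j\right) \frac{1}{j - \left(-11 + j\right)}}{4} = \frac{2 j \frac{1}{11}}{4} = \frac{\frac{2}{11} j}{4} = \frac{j}{22}$)
$T{\left(-680 \right)} - -94936 = \frac{1}{22} \left(-680\right) - -94936 = - \frac{340}{11} + 94936 = \frac{1043956}{11}$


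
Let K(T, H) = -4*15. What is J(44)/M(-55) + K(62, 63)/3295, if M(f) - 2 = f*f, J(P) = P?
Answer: -7328/1994793 ≈ -0.0036736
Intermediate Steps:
K(T, H) = -60
M(f) = 2 + f² (M(f) = 2 + f*f = 2 + f²)
J(44)/M(-55) + K(62, 63)/3295 = 44/(2 + (-55)²) - 60/3295 = 44/(2 + 3025) - 60*1/3295 = 44/3027 - 12/659 = -7328/1994793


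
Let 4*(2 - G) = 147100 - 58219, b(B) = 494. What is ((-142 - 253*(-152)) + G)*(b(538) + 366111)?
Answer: 23603129715/4 ≈ 5.9008e+9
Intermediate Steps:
G = -88873/4 (G = 2 - (147100 - 58219)/4 = 2 - ¼*88881 = 2 - 88881/4 = -88873/4 ≈ -22218.)
((-142 - 253*(-152)) + G)*(b(538) + 366111) = ((-142 - 253*(-152)) - 88873/4)*(494 + 366111) = ((-142 + 38456) - 88873/4)*366605 = (38314 - 88873/4)*366605 = (64383/4)*366605 = 23603129715/4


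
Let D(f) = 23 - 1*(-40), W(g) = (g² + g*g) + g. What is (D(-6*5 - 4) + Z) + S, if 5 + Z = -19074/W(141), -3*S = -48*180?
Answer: 39071980/13301 ≈ 2937.5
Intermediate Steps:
W(g) = g + 2*g² (W(g) = (g² + g²) + g = 2*g² + g = g + 2*g²)
S = 2880 (S = -(-16)*180 = -⅓*(-8640) = 2880)
D(f) = 63 (D(f) = 23 + 40 = 63)
Z = -72863/13301 (Z = -5 - 19074*1/(141*(1 + 2*141)) = -5 - 19074*1/(141*(1 + 282)) = -5 - 19074/(141*283) = -5 - 19074/39903 = -5 - 19074*1/39903 = -5 - 6358/13301 = -72863/13301 ≈ -5.4780)
(D(-6*5 - 4) + Z) + S = (63 - 72863/13301) + 2880 = 765100/13301 + 2880 = 39071980/13301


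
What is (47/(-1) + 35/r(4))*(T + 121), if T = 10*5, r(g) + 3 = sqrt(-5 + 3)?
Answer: -106362/11 - 5985*I*sqrt(2)/11 ≈ -9669.3 - 769.46*I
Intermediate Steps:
r(g) = -3 + I*sqrt(2) (r(g) = -3 + sqrt(-5 + 3) = -3 + sqrt(-2) = -3 + I*sqrt(2))
T = 50
(47/(-1) + 35/r(4))*(T + 121) = (47/(-1) + 35/(-3 + I*sqrt(2)))*(50 + 121) = (47*(-1) + 35/(-3 + I*sqrt(2)))*171 = (-47 + 35/(-3 + I*sqrt(2)))*171 = -8037 + 5985/(-3 + I*sqrt(2))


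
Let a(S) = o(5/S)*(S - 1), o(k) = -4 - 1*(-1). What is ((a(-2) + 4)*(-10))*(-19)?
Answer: 2470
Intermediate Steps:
o(k) = -3 (o(k) = -4 + 1 = -3)
a(S) = 3 - 3*S (a(S) = -3*(S - 1) = -3*(-1 + S) = 3 - 3*S)
((a(-2) + 4)*(-10))*(-19) = (((3 - 3*(-2)) + 4)*(-10))*(-19) = (((3 + 6) + 4)*(-10))*(-19) = ((9 + 4)*(-10))*(-19) = (13*(-10))*(-19) = -130*(-19) = 2470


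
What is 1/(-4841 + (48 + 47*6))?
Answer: -1/4511 ≈ -0.00022168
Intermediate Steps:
1/(-4841 + (48 + 47*6)) = 1/(-4841 + (48 + 282)) = 1/(-4841 + 330) = 1/(-4511) = -1/4511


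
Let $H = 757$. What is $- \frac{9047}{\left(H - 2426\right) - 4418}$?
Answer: $\frac{9047}{6087} \approx 1.4863$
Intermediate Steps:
$- \frac{9047}{\left(H - 2426\right) - 4418} = - \frac{9047}{\left(757 - 2426\right) - 4418} = - \frac{9047}{-1669 - 4418} = - \frac{9047}{-6087} = \left(-9047\right) \left(- \frac{1}{6087}\right) = \frac{9047}{6087}$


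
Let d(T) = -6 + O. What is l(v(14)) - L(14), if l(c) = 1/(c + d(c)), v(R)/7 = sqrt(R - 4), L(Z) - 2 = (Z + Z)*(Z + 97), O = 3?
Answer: -1495907/481 + 7*sqrt(10)/481 ≈ -3109.9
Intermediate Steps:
L(Z) = 2 + 2*Z*(97 + Z) (L(Z) = 2 + (Z + Z)*(Z + 97) = 2 + (2*Z)*(97 + Z) = 2 + 2*Z*(97 + Z))
v(R) = 7*sqrt(-4 + R) (v(R) = 7*sqrt(R - 4) = 7*sqrt(-4 + R))
d(T) = -3 (d(T) = -6 + 3 = -3)
l(c) = 1/(-3 + c) (l(c) = 1/(c - 3) = 1/(-3 + c))
l(v(14)) - L(14) = 1/(-3 + 7*sqrt(-4 + 14)) - (2 + 2*14**2 + 194*14) = 1/(-3 + 7*sqrt(10)) - (2 + 2*196 + 2716) = 1/(-3 + 7*sqrt(10)) - (2 + 392 + 2716) = 1/(-3 + 7*sqrt(10)) - 1*3110 = 1/(-3 + 7*sqrt(10)) - 3110 = -3110 + 1/(-3 + 7*sqrt(10))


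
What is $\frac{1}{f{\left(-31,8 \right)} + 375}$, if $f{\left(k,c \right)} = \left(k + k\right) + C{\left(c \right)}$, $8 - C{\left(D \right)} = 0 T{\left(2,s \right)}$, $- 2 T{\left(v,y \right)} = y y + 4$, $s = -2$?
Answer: $\frac{1}{321} \approx 0.0031153$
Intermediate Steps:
$T{\left(v,y \right)} = -2 - \frac{y^{2}}{2}$ ($T{\left(v,y \right)} = - \frac{y y + 4}{2} = - \frac{y^{2} + 4}{2} = - \frac{4 + y^{2}}{2} = -2 - \frac{y^{2}}{2}$)
$C{\left(D \right)} = 8$ ($C{\left(D \right)} = 8 - 0 \left(-2 - \frac{\left(-2\right)^{2}}{2}\right) = 8 - 0 \left(-2 - 2\right) = 8 - 0 \left(-4\right) = 8 - 0 = 8 + 0 = 8$)
$f{\left(k,c \right)} = 8 + 2 k$ ($f{\left(k,c \right)} = \left(k + k\right) + 8 = 2 k + 8 = 8 + 2 k$)
$\frac{1}{f{\left(-31,8 \right)} + 375} = \frac{1}{\left(8 + 2 \left(-31\right)\right) + 375} = \frac{1}{\left(8 - 62\right) + 375} = \frac{1}{-54 + 375} = \frac{1}{321}$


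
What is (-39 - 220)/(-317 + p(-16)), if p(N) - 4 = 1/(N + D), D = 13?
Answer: 777/940 ≈ 0.82660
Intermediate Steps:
p(N) = 4 + 1/(13 + N) (p(N) = 4 + 1/(N + 13) = 4 + 1/(13 + N))
(-39 - 220)/(-317 + p(-16)) = (-39 - 220)/(-317 + (53 + 4*(-16))/(13 - 16)) = -259/(-317 + (53 - 64)/(-3)) = -259/(-317 - ⅓*(-11)) = -259/(-317 + 11/3) = -259/(-940/3) = -259*(-3/940) = 777/940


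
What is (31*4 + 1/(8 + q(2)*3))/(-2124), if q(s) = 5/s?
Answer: -641/10974 ≈ -0.058411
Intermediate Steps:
(31*4 + 1/(8 + q(2)*3))/(-2124) = (31*4 + 1/(8 + (5/2)*3))/(-2124) = (124 + 1/(8 + (5*(½))*3))*(-1/2124) = (124 + 1/(8 + (5/2)*3))*(-1/2124) = (124 + 1/(8 + 15/2))*(-1/2124) = (124 + 1/(31/2))*(-1/2124) = (124 + 2/31)*(-1/2124) = (3846/31)*(-1/2124) = -641/10974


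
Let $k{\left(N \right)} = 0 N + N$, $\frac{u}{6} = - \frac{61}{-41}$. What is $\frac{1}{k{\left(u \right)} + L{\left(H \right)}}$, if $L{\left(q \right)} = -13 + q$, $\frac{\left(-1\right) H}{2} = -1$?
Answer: $- \frac{41}{85} \approx -0.48235$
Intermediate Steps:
$H = 2$ ($H = \left(-2\right) \left(-1\right) = 2$)
$u = \frac{366}{41}$ ($u = 6 \left(- \frac{61}{-41}\right) = 6 \left(\left(-61\right) \left(- \frac{1}{41}\right)\right) = 6 \cdot \frac{61}{41} = \frac{366}{41} \approx 8.9268$)
$k{\left(N \right)} = N$ ($k{\left(N \right)} = 0 + N = N$)
$\frac{1}{k{\left(u \right)} + L{\left(H \right)}} = \frac{1}{\frac{366}{41} + \left(-13 + 2\right)} = \frac{1}{\frac{366}{41} - 11} = \frac{1}{- \frac{85}{41}} = - \frac{41}{85}$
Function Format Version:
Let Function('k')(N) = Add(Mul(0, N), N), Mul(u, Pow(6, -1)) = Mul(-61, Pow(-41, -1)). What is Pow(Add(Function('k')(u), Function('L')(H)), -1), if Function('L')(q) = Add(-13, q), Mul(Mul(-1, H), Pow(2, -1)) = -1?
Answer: Rational(-41, 85) ≈ -0.48235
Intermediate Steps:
H = 2 (H = Mul(-2, -1) = 2)
u = Rational(366, 41) (u = Mul(6, Mul(-61, Pow(-41, -1))) = Mul(6, Mul(-61, Rational(-1, 41))) = Mul(6, Rational(61, 41)) = Rational(366, 41) ≈ 8.9268)
Function('k')(N) = N (Function('k')(N) = Add(0, N) = N)
Pow(Add(Function('k')(u), Function('L')(H)), -1) = Pow(Add(Rational(366, 41), Add(-13, 2)), -1) = Pow(Add(Rational(366, 41), -11), -1) = Pow(Rational(-85, 41), -1) = Rational(-41, 85)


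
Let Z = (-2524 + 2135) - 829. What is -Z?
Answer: 1218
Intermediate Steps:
Z = -1218 (Z = -389 - 829 = -1218)
-Z = -1*(-1218) = 1218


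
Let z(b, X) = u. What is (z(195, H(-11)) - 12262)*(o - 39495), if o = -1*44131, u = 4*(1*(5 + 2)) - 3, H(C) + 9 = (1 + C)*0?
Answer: 1023331362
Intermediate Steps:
H(C) = -9 (H(C) = -9 + (1 + C)*0 = -9 + 0 = -9)
u = 25 (u = 4*(1*7) - 3 = 4*7 - 3 = 28 - 3 = 25)
z(b, X) = 25
o = -44131
(z(195, H(-11)) - 12262)*(o - 39495) = (25 - 12262)*(-44131 - 39495) = -12237*(-83626) = 1023331362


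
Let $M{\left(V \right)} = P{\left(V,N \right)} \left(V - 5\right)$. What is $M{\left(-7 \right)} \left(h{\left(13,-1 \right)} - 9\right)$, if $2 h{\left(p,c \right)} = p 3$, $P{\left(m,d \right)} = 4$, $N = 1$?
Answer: $-504$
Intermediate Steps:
$h{\left(p,c \right)} = \frac{3 p}{2}$ ($h{\left(p,c \right)} = \frac{p 3}{2} = \frac{3 p}{2}$)
$M{\left(V \right)} = -20 + 4 V$ ($M{\left(V \right)} = 4 \left(V - 5\right) = 4 \left(-5 + V\right) = -20 + 4 V$)
$M{\left(-7 \right)} \left(h{\left(13,-1 \right)} - 9\right) = \left(-20 + 4 \left(-7\right)\right) \left(\frac{3}{2} \cdot 13 - 9\right) = \left(-20 - 28\right) \left(\frac{39}{2} - 9\right) = \left(-48\right) \frac{21}{2} = -504$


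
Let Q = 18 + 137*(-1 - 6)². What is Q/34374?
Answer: 6731/34374 ≈ 0.19582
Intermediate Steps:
Q = 6731 (Q = 18 + 137*(-7)² = 18 + 137*49 = 18 + 6713 = 6731)
Q/34374 = 6731/34374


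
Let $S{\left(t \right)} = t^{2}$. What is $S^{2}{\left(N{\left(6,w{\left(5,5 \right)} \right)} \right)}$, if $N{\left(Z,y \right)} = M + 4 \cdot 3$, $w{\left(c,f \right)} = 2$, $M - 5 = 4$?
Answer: $194481$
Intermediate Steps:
$M = 9$ ($M = 5 + 4 = 9$)
$N{\left(Z,y \right)} = 21$ ($N{\left(Z,y \right)} = 9 + 4 \cdot 3 = 9 + 12 = 21$)
$S^{2}{\left(N{\left(6,w{\left(5,5 \right)} \right)} \right)} = \left(21^{2}\right)^{2} = 441^{2} = 194481$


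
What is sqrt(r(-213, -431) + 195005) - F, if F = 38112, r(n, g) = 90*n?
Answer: -38112 + sqrt(175835) ≈ -37693.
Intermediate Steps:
sqrt(r(-213, -431) + 195005) - F = sqrt(90*(-213) + 195005) - 1*38112 = sqrt(-19170 + 195005) - 38112 = sqrt(175835) - 38112 = -38112 + sqrt(175835)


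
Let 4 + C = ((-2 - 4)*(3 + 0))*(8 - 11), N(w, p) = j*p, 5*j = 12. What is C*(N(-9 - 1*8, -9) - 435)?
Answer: -22830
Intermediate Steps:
j = 12/5 (j = (1/5)*12 = 12/5 ≈ 2.4000)
N(w, p) = 12*p/5
C = 50 (C = -4 + ((-2 - 4)*(3 + 0))*(8 - 11) = -4 - 6*3*(-3) = -4 - 18*(-3) = -4 + 54 = 50)
C*(N(-9 - 1*8, -9) - 435) = 50*((12/5)*(-9) - 435) = 50*(-108/5 - 435) = 50*(-2283/5) = -22830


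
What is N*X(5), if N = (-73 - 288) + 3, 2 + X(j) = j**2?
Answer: -8234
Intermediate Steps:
X(j) = -2 + j**2
N = -358 (N = -361 + 3 = -358)
N*X(5) = -358*(-2 + 5**2) = -358*(-2 + 25) = -358*23 = -8234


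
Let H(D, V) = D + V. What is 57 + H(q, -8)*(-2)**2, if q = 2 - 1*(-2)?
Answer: 41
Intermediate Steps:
q = 4 (q = 2 + 2 = 4)
57 + H(q, -8)*(-2)**2 = 57 + (4 - 8)*(-2)**2 = 57 - 4*4 = 57 - 16 = 41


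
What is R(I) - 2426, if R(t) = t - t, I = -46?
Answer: -2426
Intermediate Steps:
R(t) = 0
R(I) - 2426 = 0 - 2426 = -2426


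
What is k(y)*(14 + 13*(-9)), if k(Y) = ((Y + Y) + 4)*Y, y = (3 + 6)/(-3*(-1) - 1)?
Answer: -12051/2 ≈ -6025.5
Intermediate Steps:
y = 9/2 (y = 9/(3 - 1) = 9/2 ≈ 4.5000)
k(Y) = Y*(4 + 2*Y) (k(Y) = (2*Y + 4)*Y = (4 + 2*Y)*Y = Y*(4 + 2*Y))
k(y)*(14 + 13*(-9)) = (2*(9/2)*(2 + 9/2))*(14 + 13*(-9)) = (2*(9/2)*(13/2))*(14 - 117) = (117/2)*(-103) = -12051/2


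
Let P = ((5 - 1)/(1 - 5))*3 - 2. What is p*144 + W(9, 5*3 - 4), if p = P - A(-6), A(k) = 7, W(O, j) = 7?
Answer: -1721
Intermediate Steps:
P = -5 (P = (4/(-4))*3 - 2 = (4*(-¼))*3 - 2 = -1*3 - 2 = -3 - 2 = -5)
p = -12 (p = -5 - 1*7 = -5 - 7 = -12)
p*144 + W(9, 5*3 - 4) = -12*144 + 7 = -1728 + 7 = -1721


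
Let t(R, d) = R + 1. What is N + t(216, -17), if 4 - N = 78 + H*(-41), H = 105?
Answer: 4448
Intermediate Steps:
t(R, d) = 1 + R
N = 4231 (N = 4 - (78 + 105*(-41)) = 4 - (78 - 4305) = 4 - 1*(-4227) = 4 + 4227 = 4231)
N + t(216, -17) = 4231 + (1 + 216) = 4231 + 217 = 4448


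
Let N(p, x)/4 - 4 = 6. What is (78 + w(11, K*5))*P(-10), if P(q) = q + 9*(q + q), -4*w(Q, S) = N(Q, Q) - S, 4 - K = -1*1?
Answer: -28215/2 ≈ -14108.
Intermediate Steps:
K = 5 (K = 4 - (-1) = 4 - 1*(-1) = 4 + 1 = 5)
N(p, x) = 40 (N(p, x) = 16 + 4*6 = 16 + 24 = 40)
w(Q, S) = -10 + S/4 (w(Q, S) = -(40 - S)/4 = -10 + S/4)
P(q) = 19*q (P(q) = q + 9*(2*q) = q + 18*q = 19*q)
(78 + w(11, K*5))*P(-10) = (78 + (-10 + (5*5)/4))*(19*(-10)) = (78 + (-10 + (1/4)*25))*(-190) = (78 + (-10 + 25/4))*(-190) = (78 - 15/4)*(-190) = (297/4)*(-190) = -28215/2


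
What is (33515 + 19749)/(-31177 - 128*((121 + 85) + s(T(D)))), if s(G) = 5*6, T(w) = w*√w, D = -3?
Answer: -53264/61385 ≈ -0.86770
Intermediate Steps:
T(w) = w^(3/2)
s(G) = 30
(33515 + 19749)/(-31177 - 128*((121 + 85) + s(T(D)))) = (33515 + 19749)/(-31177 - 128*((121 + 85) + 30)) = 53264/(-31177 - 128*(206 + 30)) = 53264/(-31177 - 128*236) = 53264/(-31177 - 30208) = 53264/(-61385) = 53264*(-1/61385) = -53264/61385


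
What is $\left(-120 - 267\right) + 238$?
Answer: $-149$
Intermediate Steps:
$\left(-120 - 267\right) + 238 = -387 + 238 = -149$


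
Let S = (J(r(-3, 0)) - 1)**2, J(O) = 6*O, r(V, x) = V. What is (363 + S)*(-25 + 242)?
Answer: 157108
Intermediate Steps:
S = 361 (S = (6*(-3) - 1)**2 = (-18 - 1)**2 = (-19)**2 = 361)
(363 + S)*(-25 + 242) = (363 + 361)*(-25 + 242) = 724*217 = 157108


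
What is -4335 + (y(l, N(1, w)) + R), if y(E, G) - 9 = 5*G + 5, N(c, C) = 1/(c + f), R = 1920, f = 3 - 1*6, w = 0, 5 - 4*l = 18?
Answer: -4807/2 ≈ -2403.5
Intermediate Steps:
l = -13/4 (l = 5/4 - ¼*18 = 5/4 - 9/2 = -13/4 ≈ -3.2500)
f = -3 (f = 3 - 6 = -3)
N(c, C) = 1/(-3 + c) (N(c, C) = 1/(c - 3) = 1/(-3 + c))
y(E, G) = 14 + 5*G (y(E, G) = 9 + (5*G + 5) = 9 + (5 + 5*G) = 14 + 5*G)
-4335 + (y(l, N(1, w)) + R) = -4335 + ((14 + 5/(-3 + 1)) + 1920) = -4335 + ((14 + 5/(-2)) + 1920) = -4335 + ((14 + 5*(-½)) + 1920) = -4335 + ((14 - 5/2) + 1920) = -4335 + (23/2 + 1920) = -4335 + 3863/2 = -4807/2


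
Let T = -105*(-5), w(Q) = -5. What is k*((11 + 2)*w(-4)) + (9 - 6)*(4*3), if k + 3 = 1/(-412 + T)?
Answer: 26038/113 ≈ 230.42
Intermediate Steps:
T = 525
k = -338/113 (k = -3 + 1/(-412 + 525) = -3 + 1/113 = -338/113 ≈ -2.9911)
k*((11 + 2)*w(-4)) + (9 - 6)*(4*3) = -338*(11 + 2)*(-5)/113 + (9 - 6)*(4*3) = -4394*(-5)/113 + 3*12 = -338/113*(-65) + 36 = 21970/113 + 36 = 26038/113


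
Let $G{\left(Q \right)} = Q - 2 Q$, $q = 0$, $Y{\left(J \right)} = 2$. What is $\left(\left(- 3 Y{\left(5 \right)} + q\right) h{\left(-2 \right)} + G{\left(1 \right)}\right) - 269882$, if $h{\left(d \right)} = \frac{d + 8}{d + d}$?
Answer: $-269874$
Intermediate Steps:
$G{\left(Q \right)} = - Q$
$h{\left(d \right)} = \frac{8 + d}{2 d}$
$\left(\left(- 3 Y{\left(5 \right)} + q\right) h{\left(-2 \right)} + G{\left(1 \right)}\right) - 269882 = \left(\left(\left(-3\right) 2 + 0\right) \frac{8 - 2}{2 \left(-2\right)} - 1\right) - 269882 = \left(\left(-6 + 0\right) \frac{1}{2} \left(- \frac{1}{2}\right) 6 - 1\right) - 269882 = \left(\left(-6\right) \left(- \frac{3}{2}\right) - 1\right) - 269882 = \left(9 - 1\right) - 269882 = 8 - 269882 = -269874$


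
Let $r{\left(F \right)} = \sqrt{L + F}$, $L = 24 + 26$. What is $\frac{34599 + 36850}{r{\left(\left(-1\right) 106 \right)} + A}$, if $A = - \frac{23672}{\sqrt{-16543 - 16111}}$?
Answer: $- \frac{1166547823 i}{11836 \sqrt{32654} + 32654 \sqrt{14}} \approx - 515.94 i$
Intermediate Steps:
$L = 50$
$r{\left(F \right)} = \sqrt{50 + F}$
$A = \frac{11836 i \sqrt{32654}}{16327}$ ($A = - \frac{23672}{\sqrt{-32654}} = - \frac{23672}{i \sqrt{32654}} = - 23672 \left(- \frac{i \sqrt{32654}}{32654}\right) = \frac{11836 i \sqrt{32654}}{16327} \approx 131.0 i$)
$\frac{34599 + 36850}{r{\left(\left(-1\right) 106 \right)} + A} = \frac{34599 + 36850}{\sqrt{50 - 106} + \frac{11836 i \sqrt{32654}}{16327}} = \frac{71449}{\sqrt{50 - 106} + \frac{11836 i \sqrt{32654}}{16327}} = \frac{71449}{\sqrt{-56} + \frac{11836 i \sqrt{32654}}{16327}} = \frac{71449}{2 i \sqrt{14} + \frac{11836 i \sqrt{32654}}{16327}}$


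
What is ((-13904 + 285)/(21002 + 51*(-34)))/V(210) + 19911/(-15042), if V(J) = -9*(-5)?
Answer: -2911481443/2173719420 ≈ -1.3394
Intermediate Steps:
V(J) = 45
((-13904 + 285)/(21002 + 51*(-34)))/V(210) + 19911/(-15042) = ((-13904 + 285)/(21002 + 51*(-34)))/45 + 19911/(-15042) = -13619/(21002 - 1734)*(1/45) + 19911*(-1/15042) = -13619/19268*(1/45) - 6637/5014 = -13619*1/19268*(1/45) - 6637/5014 = -13619/19268*1/45 - 6637/5014 = -13619/867060 - 6637/5014 = -2911481443/2173719420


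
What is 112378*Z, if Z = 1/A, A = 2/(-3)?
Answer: -168567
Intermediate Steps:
A = -⅔ (A = 2*(-⅓) = -⅔ ≈ -0.66667)
Z = -3/2 (Z = 1/(-⅔) = -3/2 ≈ -1.5000)
112378*Z = 112378*(-3/2) = -168567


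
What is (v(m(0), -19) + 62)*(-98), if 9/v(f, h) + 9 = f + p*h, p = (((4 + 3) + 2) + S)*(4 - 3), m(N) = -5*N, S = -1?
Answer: -139622/23 ≈ -6070.5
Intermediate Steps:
p = 8 (p = (((4 + 3) + 2) - 1)*(4 - 3) = ((7 + 2) - 1)*1 = (9 - 1)*1 = 8*1 = 8)
v(f, h) = 9/(-9 + f + 8*h) (v(f, h) = 9/(-9 + (f + 8*h)) = 9/(-9 + f + 8*h))
(v(m(0), -19) + 62)*(-98) = (9/(-9 - 5*0 + 8*(-19)) + 62)*(-98) = (9/(-9 + 0 - 152) + 62)*(-98) = (9/(-161) + 62)*(-98) = (9*(-1/161) + 62)*(-98) = (-9/161 + 62)*(-98) = (9973/161)*(-98) = -139622/23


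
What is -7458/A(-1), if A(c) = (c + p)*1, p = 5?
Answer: -3729/2 ≈ -1864.5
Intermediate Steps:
A(c) = 5 + c (A(c) = (c + 5)*1 = (5 + c)*1 = 5 + c)
-7458/A(-1) = -7458/(5 - 1) = -7458/4 = -7458*¼ = -3729/2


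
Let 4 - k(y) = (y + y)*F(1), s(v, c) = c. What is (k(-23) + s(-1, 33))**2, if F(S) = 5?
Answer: 71289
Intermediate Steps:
k(y) = 4 - 10*y (k(y) = 4 - (y + y)*5 = 4 - 2*y*5 = 4 - 10*y)
(k(-23) + s(-1, 33))**2 = ((4 - 10*(-23)) + 33)**2 = ((4 + 230) + 33)**2 = (234 + 33)**2 = 267**2 = 71289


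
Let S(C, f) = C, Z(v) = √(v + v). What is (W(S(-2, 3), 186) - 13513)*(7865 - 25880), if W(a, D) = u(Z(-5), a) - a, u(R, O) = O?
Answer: 243436695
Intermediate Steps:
Z(v) = √2*√v (Z(v) = √(2*v) = √2*√v)
W(a, D) = 0 (W(a, D) = a - a = 0)
(W(S(-2, 3), 186) - 13513)*(7865 - 25880) = (0 - 13513)*(7865 - 25880) = -13513*(-18015) = 243436695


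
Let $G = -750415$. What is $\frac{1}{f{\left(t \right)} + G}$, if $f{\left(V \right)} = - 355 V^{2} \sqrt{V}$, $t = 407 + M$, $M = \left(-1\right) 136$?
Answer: $\frac{150083}{36841035497862510} - \frac{5214311 \sqrt{271}}{36841035497862510} \approx -2.3259 \cdot 10^{-9}$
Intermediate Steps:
$M = -136$
$t = 271$ ($t = 407 - 136 = 271$)
$f{\left(V \right)} = - 355 V^{\frac{5}{2}}$
$\frac{1}{f{\left(t \right)} + G} = \frac{1}{- 355 \cdot 271^{\frac{5}{2}} - 750415} = \frac{1}{- 355 \cdot 73441 \sqrt{271} - 750415} = \frac{1}{- 26071555 \sqrt{271} - 750415} = \frac{1}{-750415 - 26071555 \sqrt{271}}$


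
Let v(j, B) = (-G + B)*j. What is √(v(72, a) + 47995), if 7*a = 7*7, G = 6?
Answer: √48067 ≈ 219.24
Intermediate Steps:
a = 7 (a = (7*7)/7 = (⅐)*49 = 7)
v(j, B) = j*(-6 + B) (v(j, B) = (-1*6 + B)*j = (-6 + B)*j = j*(-6 + B))
√(v(72, a) + 47995) = √(72*(-6 + 7) + 47995) = √(72*1 + 47995) = √(72 + 47995) = √48067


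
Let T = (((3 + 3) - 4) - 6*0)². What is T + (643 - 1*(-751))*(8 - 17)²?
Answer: 112918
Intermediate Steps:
T = 4 (T = ((6 - 4) + 0)² = (2 + 0)² = 2² = 4)
T + (643 - 1*(-751))*(8 - 17)² = 4 + (643 - 1*(-751))*(8 - 17)² = 4 + (643 + 751)*(-9)² = 4 + 1394*81 = 4 + 112914 = 112918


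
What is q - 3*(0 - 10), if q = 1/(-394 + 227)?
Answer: 5009/167 ≈ 29.994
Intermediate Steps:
q = -1/167 (q = 1/(-167) = -1/167 ≈ -0.0059880)
q - 3*(0 - 10) = -1/167 - 3*(0 - 10) = -1/167 - 3*(-10) = -1/167 - 1*(-30) = -1/167 + 30 = 5009/167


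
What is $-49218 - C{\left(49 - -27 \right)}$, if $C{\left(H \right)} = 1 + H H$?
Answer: $-54995$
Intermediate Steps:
$C{\left(H \right)} = 1 + H^{2}$
$-49218 - C{\left(49 - -27 \right)} = -49218 - \left(1 + \left(49 - -27\right)^{2}\right) = -49218 - \left(1 + \left(49 + 27\right)^{2}\right) = -49218 - \left(1 + 76^{2}\right) = -49218 - \left(1 + 5776\right) = -49218 - 5777 = -54995$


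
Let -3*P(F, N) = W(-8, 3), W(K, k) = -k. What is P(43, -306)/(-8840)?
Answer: -1/8840 ≈ -0.00011312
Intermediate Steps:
P(F, N) = 1 (P(F, N) = -(-1)*3/3 = -⅓*(-3) = 1)
P(43, -306)/(-8840) = 1/(-8840) = 1*(-1/8840) = -1/8840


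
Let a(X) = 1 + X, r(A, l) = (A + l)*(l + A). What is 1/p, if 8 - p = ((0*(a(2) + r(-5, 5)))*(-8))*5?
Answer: ⅛ ≈ 0.12500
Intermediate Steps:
r(A, l) = (A + l)² (r(A, l) = (A + l)*(A + l) = (A + l)²)
p = 8 (p = 8 - (0*((1 + 2) + (-5 + 5)²))*(-8)*5 = 8 - (0*(3 + 0²))*(-8)*5 = 8 - (0*(3 + 0))*(-8)*5 = 8 - (0*3)*(-8)*5 = 8 - 0*(-8)*5 = 8 - 0*5 = 8 - 1*0 = 8 + 0 = 8)
1/p = 1/8 = ⅛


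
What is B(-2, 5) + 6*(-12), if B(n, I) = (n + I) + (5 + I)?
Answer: -59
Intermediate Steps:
B(n, I) = 5 + n + 2*I (B(n, I) = (I + n) + (5 + I) = 5 + n + 2*I)
B(-2, 5) + 6*(-12) = (5 - 2 + 2*5) + 6*(-12) = (5 - 2 + 10) - 72 = 13 - 72 = -59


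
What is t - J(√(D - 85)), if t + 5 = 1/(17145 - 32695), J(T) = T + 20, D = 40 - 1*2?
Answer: -388751/15550 - I*√47 ≈ -25.0 - 6.8557*I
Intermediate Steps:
D = 38 (D = 40 - 2 = 38)
J(T) = 20 + T
t = -77751/15550 (t = -5 + 1/(17145 - 32695) = -5 + 1/(-15550) = -5 - 1/15550 = -77751/15550 ≈ -5.0001)
t - J(√(D - 85)) = -77751/15550 - (20 + √(38 - 85)) = -77751/15550 - (20 + √(-47)) = -77751/15550 - (20 + I*√47) = -77751/15550 + (-20 - I*√47) = -388751/15550 - I*√47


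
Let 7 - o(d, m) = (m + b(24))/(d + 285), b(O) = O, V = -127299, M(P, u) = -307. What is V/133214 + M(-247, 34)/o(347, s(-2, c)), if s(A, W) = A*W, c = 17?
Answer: -13205578451/295335438 ≈ -44.714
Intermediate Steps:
o(d, m) = 7 - (24 + m)/(285 + d) (o(d, m) = 7 - (m + 24)/(d + 285) = 7 - (24 + m)/(285 + d))
V/133214 + M(-247, 34)/o(347, s(-2, c)) = -127299/133214 - 307*(285 + 347)/(1971 - (-2)*17 + 7*347) = -127299*1/133214 - 307*632/(1971 - 1*(-34) + 2429) = -127299/133214 - 307*632/(1971 + 34 + 2429) = -127299/133214 - 307/((1/632)*4434) = -127299/133214 - 307/2217/316 = -127299/133214 - 307*316/2217 = -127299/133214 - 97012/2217 = -13205578451/295335438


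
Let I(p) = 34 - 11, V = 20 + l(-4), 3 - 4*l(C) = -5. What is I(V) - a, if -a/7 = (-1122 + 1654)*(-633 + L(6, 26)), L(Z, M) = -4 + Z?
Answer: -2349821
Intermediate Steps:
l(C) = 2 (l(C) = 3/4 - 1/4*(-5) = 3/4 + 5/4 = 2)
V = 22 (V = 20 + 2 = 22)
a = 2349844 (a = -7*(-1122 + 1654)*(-633 + (-4 + 6)) = -3724*(-633 + 2) = -3724*(-631) = -7*(-335692) = 2349844)
I(p) = 23
I(V) - a = 23 - 1*2349844 = 23 - 2349844 = -2349821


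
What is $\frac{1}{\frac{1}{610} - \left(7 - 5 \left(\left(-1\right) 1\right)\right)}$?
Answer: $- \frac{610}{7319} \approx -0.083345$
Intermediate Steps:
$\frac{1}{\frac{1}{610} - \left(7 - 5 \left(\left(-1\right) 1\right)\right)} = \frac{1}{\frac{1}{610} + \left(5 \left(-1\right) - 7\right)} = \frac{1}{\frac{1}{610} - 12} = \frac{1}{- \frac{7319}{610}} = - \frac{610}{7319}$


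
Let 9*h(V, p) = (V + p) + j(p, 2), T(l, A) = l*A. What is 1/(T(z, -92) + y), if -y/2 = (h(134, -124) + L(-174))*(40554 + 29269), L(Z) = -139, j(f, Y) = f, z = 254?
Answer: 3/63468826 ≈ 4.7267e-8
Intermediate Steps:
T(l, A) = A*l
h(V, p) = V/9 + 2*p/9 (h(V, p) = ((V + p) + p)/9 = (V + 2*p)/9 = V/9 + 2*p/9)
y = 63538930/3 (y = -2*(((⅑)*134 + (2/9)*(-124)) - 139)*(40554 + 29269) = -2*((134/9 - 248/9) - 139)*69823 = -2*(-38/3 - 139)*69823 = -(-910)*69823/3 = -2*(-31769465/3) = 63538930/3 ≈ 2.1180e+7)
1/(T(z, -92) + y) = 1/(-92*254 + 63538930/3) = 1/(-23368 + 63538930/3) = 1/(63468826/3) = 3/63468826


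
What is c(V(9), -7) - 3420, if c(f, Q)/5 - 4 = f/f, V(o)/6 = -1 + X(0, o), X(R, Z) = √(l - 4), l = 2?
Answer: -3395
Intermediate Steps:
X(R, Z) = I*√2 (X(R, Z) = √(2 - 4) = √(-2) = I*√2)
V(o) = -6 + 6*I*√2 (V(o) = 6*(-1 + I*√2) = -6 + 6*I*√2)
c(f, Q) = 25 (c(f, Q) = 20 + 5*(f/f) = 20 + 5*1 = 20 + 5 = 25)
c(V(9), -7) - 3420 = 25 - 3420 = -3395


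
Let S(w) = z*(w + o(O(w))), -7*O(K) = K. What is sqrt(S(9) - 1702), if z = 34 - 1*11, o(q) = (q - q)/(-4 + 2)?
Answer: I*sqrt(1495) ≈ 38.665*I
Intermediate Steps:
O(K) = -K/7
o(q) = 0 (o(q) = 0/(-2) = 0*(-1/2) = 0)
z = 23 (z = 34 - 11 = 23)
S(w) = 23*w (S(w) = 23*(w + 0) = 23*w)
sqrt(S(9) - 1702) = sqrt(23*9 - 1702) = sqrt(207 - 1702) = sqrt(-1495) = I*sqrt(1495)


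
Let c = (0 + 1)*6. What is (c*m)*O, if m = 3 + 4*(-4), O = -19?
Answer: 1482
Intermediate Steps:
c = 6 (c = 1*6 = 6)
m = -13 (m = 3 - 16 = -13)
(c*m)*O = (6*(-13))*(-19) = -78*(-19) = 1482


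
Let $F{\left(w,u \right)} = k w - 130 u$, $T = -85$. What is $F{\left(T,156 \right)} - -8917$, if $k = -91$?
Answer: $-3628$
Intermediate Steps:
$F{\left(w,u \right)} = - 130 u - 91 w$ ($F{\left(w,u \right)} = - 91 w - 130 u = - 130 u - 91 w$)
$F{\left(T,156 \right)} - -8917 = \left(\left(-130\right) 156 - -7735\right) - -8917 = \left(-20280 + 7735\right) + 8917 = -12545 + 8917 = -3628$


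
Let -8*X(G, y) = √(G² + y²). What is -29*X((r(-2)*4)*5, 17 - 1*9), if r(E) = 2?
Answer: 29*√26 ≈ 147.87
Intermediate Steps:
X(G, y) = -√(G² + y²)/8
-29*X((r(-2)*4)*5, 17 - 1*9) = -(-29)*√(((2*4)*5)² + (17 - 1*9)²)/8 = -(-29)*√((8*5)² + (17 - 9)²)/8 = -(-29)*√(40² + 8²)/8 = -(-29)*√(1600 + 64)/8 = -(-29)*√1664/8 = -(-29)*8*√26/8 = -(-29)*√26 = 29*√26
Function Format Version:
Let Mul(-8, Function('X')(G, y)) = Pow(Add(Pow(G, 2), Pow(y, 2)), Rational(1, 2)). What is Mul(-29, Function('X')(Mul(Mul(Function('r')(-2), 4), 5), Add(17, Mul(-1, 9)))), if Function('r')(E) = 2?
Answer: Mul(29, Pow(26, Rational(1, 2))) ≈ 147.87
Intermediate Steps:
Function('X')(G, y) = Mul(Rational(-1, 8), Pow(Add(Pow(G, 2), Pow(y, 2)), Rational(1, 2)))
Mul(-29, Function('X')(Mul(Mul(Function('r')(-2), 4), 5), Add(17, Mul(-1, 9)))) = Mul(-29, Mul(Rational(-1, 8), Pow(Add(Pow(Mul(Mul(2, 4), 5), 2), Pow(Add(17, Mul(-1, 9)), 2)), Rational(1, 2)))) = Mul(-29, Mul(Rational(-1, 8), Pow(Add(Pow(Mul(8, 5), 2), Pow(Add(17, -9), 2)), Rational(1, 2)))) = Mul(-29, Mul(Rational(-1, 8), Pow(Add(Pow(40, 2), Pow(8, 2)), Rational(1, 2)))) = Mul(-29, Mul(Rational(-1, 8), Pow(Add(1600, 64), Rational(1, 2)))) = Mul(-29, Mul(Rational(-1, 8), Pow(1664, Rational(1, 2)))) = Mul(-29, Mul(Rational(-1, 8), Mul(8, Pow(26, Rational(1, 2))))) = Mul(-29, Mul(-1, Pow(26, Rational(1, 2)))) = Mul(29, Pow(26, Rational(1, 2)))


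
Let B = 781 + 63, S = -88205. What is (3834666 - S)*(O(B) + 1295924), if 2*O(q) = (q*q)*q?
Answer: 1184321486546636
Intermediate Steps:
B = 844
O(q) = q³/2 (O(q) = ((q*q)*q)/2 = (q²*q)/2 = q³/2)
(3834666 - S)*(O(B) + 1295924) = (3834666 - 1*(-88205))*((½)*844³ + 1295924) = (3834666 + 88205)*((½)*601211584 + 1295924) = 3922871*(300605792 + 1295924) = 3922871*301901716 = 1184321486546636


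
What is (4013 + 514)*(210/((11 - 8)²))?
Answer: 105630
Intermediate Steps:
(4013 + 514)*(210/((11 - 8)²)) = 4527*(210/(3²)) = 4527*(210/9) = 4527*(210*(⅑)) = 4527*(70/3) = 105630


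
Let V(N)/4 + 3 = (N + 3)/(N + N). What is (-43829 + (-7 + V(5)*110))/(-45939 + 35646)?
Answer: 44804/10293 ≈ 4.3529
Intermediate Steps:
V(N) = -12 + 2*(3 + N)/N (V(N) = -12 + 4*((N + 3)/(N + N)) = -12 + 4*((3 + N)/((2*N))) = -12 + 4*((3 + N)*(1/(2*N))) = -12 + 4*((3 + N)/(2*N)) = -12 + 2*(3 + N)/N)
(-43829 + (-7 + V(5)*110))/(-45939 + 35646) = (-43829 + (-7 + (-10 + 6/5)*110))/(-45939 + 35646) = (-43829 + (-7 + (-10 + 6*(⅕))*110))/(-10293) = (-43829 + (-7 + (-10 + 6/5)*110))*(-1/10293) = (-43829 + (-7 - 44/5*110))*(-1/10293) = (-43829 + (-7 - 968))*(-1/10293) = (-43829 - 975)*(-1/10293) = -44804*(-1/10293) = 44804/10293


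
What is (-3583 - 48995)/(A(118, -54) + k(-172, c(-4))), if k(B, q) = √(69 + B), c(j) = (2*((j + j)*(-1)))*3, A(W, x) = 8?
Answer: -420624/167 + 52578*I*√103/167 ≈ -2518.7 + 3195.3*I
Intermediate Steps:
c(j) = -12*j (c(j) = (2*((2*j)*(-1)))*3 = (2*(-2*j))*3 = -4*j*3 = -12*j)
(-3583 - 48995)/(A(118, -54) + k(-172, c(-4))) = (-3583 - 48995)/(8 + √(69 - 172)) = -52578/(8 + √(-103)) = -52578/(8 + I*√103)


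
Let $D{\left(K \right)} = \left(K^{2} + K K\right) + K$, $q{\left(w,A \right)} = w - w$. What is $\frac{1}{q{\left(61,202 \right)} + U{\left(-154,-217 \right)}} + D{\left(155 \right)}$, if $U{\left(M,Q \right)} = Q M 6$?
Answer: $\frac{9665488141}{200508} \approx 48205.0$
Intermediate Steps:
$q{\left(w,A \right)} = 0$
$U{\left(M,Q \right)} = 6 M Q$ ($U{\left(M,Q \right)} = M Q 6 = 6 M Q$)
$D{\left(K \right)} = K + 2 K^{2}$ ($D{\left(K \right)} = \left(K^{2} + K^{2}\right) + K = 2 K^{2} + K = K + 2 K^{2}$)
$\frac{1}{q{\left(61,202 \right)} + U{\left(-154,-217 \right)}} + D{\left(155 \right)} = \frac{1}{0 + 6 \left(-154\right) \left(-217\right)} + 155 \left(1 + 2 \cdot 155\right) = \frac{1}{0 + 200508} + 155 \left(1 + 310\right) = \frac{1}{200508} + 155 \cdot 311 = \frac{1}{200508} + 48205 = \frac{9665488141}{200508}$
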